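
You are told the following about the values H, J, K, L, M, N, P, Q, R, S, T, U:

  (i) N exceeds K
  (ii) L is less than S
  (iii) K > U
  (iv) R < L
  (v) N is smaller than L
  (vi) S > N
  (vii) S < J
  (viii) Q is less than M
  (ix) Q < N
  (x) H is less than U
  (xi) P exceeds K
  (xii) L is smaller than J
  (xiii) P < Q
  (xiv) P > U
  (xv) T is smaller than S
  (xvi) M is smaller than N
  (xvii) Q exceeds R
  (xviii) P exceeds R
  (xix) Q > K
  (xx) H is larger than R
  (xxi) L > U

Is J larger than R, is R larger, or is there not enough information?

J

R < H and H < U give R < U.
With U < K: R < H < U < K.
With K < P: R < H < U < K < P.
With P < Q: R < H < U < K < P < Q.
With Q < M: R < H < U < K < P < Q < M.
Then M < N extends the chain to N.
Then N < L extends the chain to L.
Then L < S extends the chain to S.
With S < J: R < H < U < K < P < Q < M < N < L < S < J.
So J is larger.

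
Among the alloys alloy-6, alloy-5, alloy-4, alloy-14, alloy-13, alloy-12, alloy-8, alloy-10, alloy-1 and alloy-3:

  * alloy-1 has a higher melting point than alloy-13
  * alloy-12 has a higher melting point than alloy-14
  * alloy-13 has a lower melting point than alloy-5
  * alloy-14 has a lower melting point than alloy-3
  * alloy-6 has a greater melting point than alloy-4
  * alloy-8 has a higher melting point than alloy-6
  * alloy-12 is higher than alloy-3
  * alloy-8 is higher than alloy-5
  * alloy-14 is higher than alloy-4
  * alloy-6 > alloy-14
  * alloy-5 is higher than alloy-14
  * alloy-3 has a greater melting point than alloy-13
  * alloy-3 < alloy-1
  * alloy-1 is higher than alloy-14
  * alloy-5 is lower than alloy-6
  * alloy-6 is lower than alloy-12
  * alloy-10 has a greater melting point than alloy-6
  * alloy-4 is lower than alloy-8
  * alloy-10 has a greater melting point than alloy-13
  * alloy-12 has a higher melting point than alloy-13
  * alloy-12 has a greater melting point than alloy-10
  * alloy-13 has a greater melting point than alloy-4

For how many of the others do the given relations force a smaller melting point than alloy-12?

7

The elements the relations force below alloy-12 are alloy-4, alloy-14, alloy-13, alloy-5, alloy-6, alloy-3, alloy-10 — no chain reaches any other.
That is 7.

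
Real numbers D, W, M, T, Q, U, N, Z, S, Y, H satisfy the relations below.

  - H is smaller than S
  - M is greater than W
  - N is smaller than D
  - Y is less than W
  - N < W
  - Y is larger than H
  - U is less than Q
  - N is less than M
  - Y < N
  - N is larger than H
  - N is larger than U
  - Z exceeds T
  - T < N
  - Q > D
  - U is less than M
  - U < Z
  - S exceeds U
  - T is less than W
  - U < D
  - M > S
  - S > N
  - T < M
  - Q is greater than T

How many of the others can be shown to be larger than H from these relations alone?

7

The elements the relations force above H are Y, N, D, Q, W, S, M — no chain reaches any other.
That is 7.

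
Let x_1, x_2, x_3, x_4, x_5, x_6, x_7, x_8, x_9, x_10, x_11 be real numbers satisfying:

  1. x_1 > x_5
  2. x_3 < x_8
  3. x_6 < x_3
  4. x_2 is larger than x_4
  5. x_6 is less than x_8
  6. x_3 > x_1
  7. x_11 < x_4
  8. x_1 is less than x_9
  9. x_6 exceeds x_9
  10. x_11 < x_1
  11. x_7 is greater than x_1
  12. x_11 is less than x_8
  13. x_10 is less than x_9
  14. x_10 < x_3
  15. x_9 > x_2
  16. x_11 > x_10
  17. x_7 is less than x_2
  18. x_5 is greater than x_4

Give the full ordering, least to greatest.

x_10 < x_11 < x_4 < x_5 < x_1 < x_7 < x_2 < x_9 < x_6 < x_3 < x_8

The consecutive links are each given: x_10 < x_11; x_11 < x_4; x_4 < x_5; x_5 < x_1; x_1 < x_7; x_7 < x_2; x_2 < x_9; x_9 < x_6; x_6 < x_3; x_3 < x_8.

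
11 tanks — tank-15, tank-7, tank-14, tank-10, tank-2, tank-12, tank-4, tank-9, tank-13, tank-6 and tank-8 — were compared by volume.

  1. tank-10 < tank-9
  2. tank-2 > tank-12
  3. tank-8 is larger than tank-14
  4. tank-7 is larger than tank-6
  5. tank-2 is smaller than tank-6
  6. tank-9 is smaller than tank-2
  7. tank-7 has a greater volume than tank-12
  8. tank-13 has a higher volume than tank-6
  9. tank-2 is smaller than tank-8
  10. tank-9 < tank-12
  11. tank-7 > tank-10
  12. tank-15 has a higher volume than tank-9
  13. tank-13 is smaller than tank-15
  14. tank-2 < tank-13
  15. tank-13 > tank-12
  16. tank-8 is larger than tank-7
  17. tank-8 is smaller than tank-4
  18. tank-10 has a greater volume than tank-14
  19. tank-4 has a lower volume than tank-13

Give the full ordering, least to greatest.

tank-14 < tank-10 < tank-9 < tank-12 < tank-2 < tank-6 < tank-7 < tank-8 < tank-4 < tank-13 < tank-15

The consecutive links are each given: tank-14 < tank-10; tank-10 < tank-9; tank-9 < tank-12; tank-12 < tank-2; tank-2 < tank-6; tank-6 < tank-7; tank-7 < tank-8; tank-8 < tank-4; tank-4 < tank-13; tank-13 < tank-15.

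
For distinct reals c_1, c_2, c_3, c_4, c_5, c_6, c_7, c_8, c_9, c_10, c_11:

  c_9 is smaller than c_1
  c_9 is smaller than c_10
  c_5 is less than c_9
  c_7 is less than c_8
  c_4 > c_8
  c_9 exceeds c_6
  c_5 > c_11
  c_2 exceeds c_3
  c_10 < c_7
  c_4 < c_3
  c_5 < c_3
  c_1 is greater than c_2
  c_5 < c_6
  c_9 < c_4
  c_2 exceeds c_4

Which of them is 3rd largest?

Piecing the relations together gives one ordering: c_11 < c_5 < c_6 < c_9 < c_10 < c_7 < c_8 < c_4 < c_3 < c_2 < c_1.
The 3rd largest is c_3.

c_3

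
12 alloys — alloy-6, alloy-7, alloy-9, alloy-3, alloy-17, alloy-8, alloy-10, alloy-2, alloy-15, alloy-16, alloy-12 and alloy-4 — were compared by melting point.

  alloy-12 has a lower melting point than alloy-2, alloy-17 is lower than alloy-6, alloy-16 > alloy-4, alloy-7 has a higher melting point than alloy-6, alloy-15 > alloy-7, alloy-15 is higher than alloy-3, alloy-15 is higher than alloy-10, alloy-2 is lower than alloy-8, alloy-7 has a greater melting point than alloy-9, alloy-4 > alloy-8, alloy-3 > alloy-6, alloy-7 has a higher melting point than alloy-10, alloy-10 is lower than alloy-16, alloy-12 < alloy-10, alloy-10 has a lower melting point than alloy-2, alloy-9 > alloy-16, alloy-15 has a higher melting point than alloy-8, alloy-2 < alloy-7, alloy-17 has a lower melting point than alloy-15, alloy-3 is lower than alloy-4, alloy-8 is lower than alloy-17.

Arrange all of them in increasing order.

The consecutive links are each given: alloy-12 < alloy-10; alloy-10 < alloy-2; alloy-2 < alloy-8; alloy-8 < alloy-17; alloy-17 < alloy-6; alloy-6 < alloy-3; alloy-3 < alloy-4; alloy-4 < alloy-16; alloy-16 < alloy-9; alloy-9 < alloy-7; alloy-7 < alloy-15.

alloy-12 < alloy-10 < alloy-2 < alloy-8 < alloy-17 < alloy-6 < alloy-3 < alloy-4 < alloy-16 < alloy-9 < alloy-7 < alloy-15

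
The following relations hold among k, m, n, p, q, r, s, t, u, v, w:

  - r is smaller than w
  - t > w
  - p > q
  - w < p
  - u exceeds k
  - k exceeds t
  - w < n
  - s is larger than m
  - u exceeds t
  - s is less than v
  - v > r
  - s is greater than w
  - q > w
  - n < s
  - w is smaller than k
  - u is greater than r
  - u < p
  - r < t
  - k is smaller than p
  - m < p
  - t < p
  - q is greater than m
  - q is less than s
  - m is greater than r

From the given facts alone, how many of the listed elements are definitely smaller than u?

Directly below u: r, t, k.
One step further: w (4 so far).
No other element is forced below u by the given relations, so the count is 4.

4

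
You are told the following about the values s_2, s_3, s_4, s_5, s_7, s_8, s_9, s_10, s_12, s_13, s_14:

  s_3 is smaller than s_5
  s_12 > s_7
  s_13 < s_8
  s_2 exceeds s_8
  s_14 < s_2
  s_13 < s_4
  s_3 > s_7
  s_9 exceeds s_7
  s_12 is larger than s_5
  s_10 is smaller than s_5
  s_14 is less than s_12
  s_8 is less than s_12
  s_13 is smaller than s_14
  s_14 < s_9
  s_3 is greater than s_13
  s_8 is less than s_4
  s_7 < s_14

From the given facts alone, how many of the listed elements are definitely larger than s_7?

6

From s_7 the given relations immediately reach s_14, s_3, s_9, s_12.
From those, s_5, s_2 — 6 in total.
Nothing else is reachable above s_7; 6 in all.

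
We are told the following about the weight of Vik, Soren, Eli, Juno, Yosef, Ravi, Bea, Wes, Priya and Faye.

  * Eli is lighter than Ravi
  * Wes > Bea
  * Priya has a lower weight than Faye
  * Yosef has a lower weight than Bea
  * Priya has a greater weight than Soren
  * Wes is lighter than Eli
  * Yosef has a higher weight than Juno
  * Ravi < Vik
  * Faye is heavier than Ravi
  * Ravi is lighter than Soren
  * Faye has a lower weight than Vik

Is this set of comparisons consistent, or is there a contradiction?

consistent

Every relation is compatible with Juno < Yosef < Bea < Wes < Eli < Ravi < Soren < Priya < Faye < Vik; the set is consistent.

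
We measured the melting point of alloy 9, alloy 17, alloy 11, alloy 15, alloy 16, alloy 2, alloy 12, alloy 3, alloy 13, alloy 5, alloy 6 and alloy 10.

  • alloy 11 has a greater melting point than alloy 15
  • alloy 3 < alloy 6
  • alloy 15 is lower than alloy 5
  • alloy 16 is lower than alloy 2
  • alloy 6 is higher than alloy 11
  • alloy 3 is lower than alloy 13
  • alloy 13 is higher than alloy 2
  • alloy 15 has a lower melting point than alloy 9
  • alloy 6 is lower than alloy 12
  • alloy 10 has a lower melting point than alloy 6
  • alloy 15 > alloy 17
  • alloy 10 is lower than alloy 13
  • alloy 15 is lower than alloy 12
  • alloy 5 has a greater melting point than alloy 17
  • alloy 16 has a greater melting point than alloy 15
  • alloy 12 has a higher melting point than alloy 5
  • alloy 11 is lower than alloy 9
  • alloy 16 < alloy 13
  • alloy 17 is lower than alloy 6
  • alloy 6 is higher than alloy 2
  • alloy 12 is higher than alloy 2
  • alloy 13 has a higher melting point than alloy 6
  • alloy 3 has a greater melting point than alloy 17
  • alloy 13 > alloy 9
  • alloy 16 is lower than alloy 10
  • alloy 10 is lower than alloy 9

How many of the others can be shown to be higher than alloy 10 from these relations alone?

From alloy 10 the given relations immediately reach alloy 9, alloy 6, alloy 13.
From those, alloy 12 — 4 in total.
Nothing else is reachable above alloy 10; 4 in all.

4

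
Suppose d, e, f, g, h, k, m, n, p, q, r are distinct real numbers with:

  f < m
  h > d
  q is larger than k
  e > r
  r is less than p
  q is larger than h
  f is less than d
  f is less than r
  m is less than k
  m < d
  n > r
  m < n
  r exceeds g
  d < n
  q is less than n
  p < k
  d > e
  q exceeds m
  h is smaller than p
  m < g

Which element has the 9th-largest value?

g

Piecing the relations together gives one ordering: f < m < g < r < e < d < h < p < k < q < n.
The 9th largest is g.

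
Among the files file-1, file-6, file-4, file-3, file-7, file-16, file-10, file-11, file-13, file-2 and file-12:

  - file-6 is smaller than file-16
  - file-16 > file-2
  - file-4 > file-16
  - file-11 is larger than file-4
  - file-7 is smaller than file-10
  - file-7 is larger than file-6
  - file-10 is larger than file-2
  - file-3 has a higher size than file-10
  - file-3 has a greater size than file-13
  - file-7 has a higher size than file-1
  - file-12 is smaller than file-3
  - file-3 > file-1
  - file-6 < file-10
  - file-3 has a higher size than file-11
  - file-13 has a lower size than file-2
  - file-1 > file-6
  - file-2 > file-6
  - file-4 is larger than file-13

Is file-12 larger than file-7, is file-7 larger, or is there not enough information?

undetermined

Following every chain through file-7: above file-7 we get file-10, file-3; below file-7 we get file-6, file-1.
file-12 is not reached, and no chain runs the other way from file-12 to file-7.
So the given relations leave the order of file-7 and file-12 undetermined.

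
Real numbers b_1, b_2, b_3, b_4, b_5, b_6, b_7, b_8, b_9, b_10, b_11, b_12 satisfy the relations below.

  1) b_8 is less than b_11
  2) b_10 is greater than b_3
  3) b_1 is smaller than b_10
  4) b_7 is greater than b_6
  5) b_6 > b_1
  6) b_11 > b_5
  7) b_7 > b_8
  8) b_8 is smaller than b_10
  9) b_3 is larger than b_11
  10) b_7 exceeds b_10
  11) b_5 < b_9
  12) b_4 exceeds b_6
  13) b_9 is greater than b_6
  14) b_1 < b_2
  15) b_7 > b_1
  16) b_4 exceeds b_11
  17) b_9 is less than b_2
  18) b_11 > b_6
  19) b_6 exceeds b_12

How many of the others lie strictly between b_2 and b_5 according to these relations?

The relations place b_5 below b_2. An element lies strictly between them when it is forced above b_5 and also forced below b_2.
Above b_5: {b_11, b_9, b_3, b_10, b_7, b_4}. Below b_2: {b_12, b_1, b_6, b_9}.
Intersection: {b_9} — 1.

1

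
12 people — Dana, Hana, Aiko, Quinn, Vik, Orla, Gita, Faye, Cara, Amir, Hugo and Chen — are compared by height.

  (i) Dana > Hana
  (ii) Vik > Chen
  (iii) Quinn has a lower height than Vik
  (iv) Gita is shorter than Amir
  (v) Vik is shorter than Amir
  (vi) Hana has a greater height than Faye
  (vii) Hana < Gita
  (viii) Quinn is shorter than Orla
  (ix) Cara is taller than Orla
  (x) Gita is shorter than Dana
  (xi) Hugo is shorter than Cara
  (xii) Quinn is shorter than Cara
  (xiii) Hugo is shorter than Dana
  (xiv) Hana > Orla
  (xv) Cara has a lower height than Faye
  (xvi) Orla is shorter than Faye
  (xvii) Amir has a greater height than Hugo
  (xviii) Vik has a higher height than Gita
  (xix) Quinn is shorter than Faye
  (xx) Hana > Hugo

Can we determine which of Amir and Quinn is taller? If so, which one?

Amir

Chaining the given relations: Quinn < Orla < Cara < Faye < Hana < Gita < Amir.
So Amir is taller.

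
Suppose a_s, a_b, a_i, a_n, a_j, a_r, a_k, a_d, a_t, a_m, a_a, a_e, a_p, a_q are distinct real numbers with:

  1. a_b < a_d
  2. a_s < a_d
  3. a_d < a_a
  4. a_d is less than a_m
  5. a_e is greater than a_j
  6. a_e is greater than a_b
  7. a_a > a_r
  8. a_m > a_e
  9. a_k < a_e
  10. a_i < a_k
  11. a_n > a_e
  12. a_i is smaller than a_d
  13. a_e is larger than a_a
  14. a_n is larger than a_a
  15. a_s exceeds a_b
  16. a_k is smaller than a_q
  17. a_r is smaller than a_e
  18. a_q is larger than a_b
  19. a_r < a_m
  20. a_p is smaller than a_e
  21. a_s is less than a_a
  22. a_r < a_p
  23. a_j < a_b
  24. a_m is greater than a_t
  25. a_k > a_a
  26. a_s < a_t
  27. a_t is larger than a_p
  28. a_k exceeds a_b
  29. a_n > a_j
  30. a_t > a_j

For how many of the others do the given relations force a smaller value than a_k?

7

Directly below a_k: a_b, a_i, a_a.
One step further: a_j, a_r, a_s, a_d (7 so far).
No other element is forced below a_k by the given relations, so the count is 7.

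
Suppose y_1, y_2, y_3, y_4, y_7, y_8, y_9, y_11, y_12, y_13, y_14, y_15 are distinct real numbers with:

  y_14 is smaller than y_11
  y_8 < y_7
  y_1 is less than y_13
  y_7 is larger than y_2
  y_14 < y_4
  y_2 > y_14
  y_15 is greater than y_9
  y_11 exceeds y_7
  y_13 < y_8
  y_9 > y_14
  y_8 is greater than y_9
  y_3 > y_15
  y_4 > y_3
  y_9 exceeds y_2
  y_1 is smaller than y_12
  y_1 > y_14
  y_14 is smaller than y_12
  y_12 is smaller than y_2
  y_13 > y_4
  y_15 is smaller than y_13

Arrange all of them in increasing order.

y_14 < y_1 < y_12 < y_2 < y_9 < y_15 < y_3 < y_4 < y_13 < y_8 < y_7 < y_11

Nothing is placed below y_14, so it is least; from there y_14 < y_1; y_1 < y_12; y_12 < y_2; y_2 < y_9; y_9 < y_15; y_15 < y_3; y_3 < y_4; y_4 < y_13; y_13 < y_8; y_8 < y_7; y_7 < y_11, each given directly.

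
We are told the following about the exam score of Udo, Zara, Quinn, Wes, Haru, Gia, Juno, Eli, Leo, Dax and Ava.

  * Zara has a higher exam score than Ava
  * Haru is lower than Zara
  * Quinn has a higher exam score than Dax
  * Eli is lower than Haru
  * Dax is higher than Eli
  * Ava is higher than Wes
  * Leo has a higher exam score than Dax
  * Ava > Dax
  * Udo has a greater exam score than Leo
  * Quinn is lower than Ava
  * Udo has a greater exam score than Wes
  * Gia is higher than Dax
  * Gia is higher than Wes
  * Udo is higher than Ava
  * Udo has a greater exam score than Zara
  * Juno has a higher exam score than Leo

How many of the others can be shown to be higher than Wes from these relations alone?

From Wes the given relations immediately reach Gia, Ava, Udo.
From those, Zara — 4 in total.
No other element is forced above Wes by the given relations, so the count is 4.

4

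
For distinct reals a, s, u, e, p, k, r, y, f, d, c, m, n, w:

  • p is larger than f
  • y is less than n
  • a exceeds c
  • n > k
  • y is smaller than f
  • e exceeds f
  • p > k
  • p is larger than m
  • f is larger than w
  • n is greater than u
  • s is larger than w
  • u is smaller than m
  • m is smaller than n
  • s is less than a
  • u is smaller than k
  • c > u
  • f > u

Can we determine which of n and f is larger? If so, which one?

undetermined

Following every chain through f: above f we get e, p; below f we get w, y, u.
n is not reached, and no chain runs the other way from n to f.
So the given relations leave the order of f and n undetermined.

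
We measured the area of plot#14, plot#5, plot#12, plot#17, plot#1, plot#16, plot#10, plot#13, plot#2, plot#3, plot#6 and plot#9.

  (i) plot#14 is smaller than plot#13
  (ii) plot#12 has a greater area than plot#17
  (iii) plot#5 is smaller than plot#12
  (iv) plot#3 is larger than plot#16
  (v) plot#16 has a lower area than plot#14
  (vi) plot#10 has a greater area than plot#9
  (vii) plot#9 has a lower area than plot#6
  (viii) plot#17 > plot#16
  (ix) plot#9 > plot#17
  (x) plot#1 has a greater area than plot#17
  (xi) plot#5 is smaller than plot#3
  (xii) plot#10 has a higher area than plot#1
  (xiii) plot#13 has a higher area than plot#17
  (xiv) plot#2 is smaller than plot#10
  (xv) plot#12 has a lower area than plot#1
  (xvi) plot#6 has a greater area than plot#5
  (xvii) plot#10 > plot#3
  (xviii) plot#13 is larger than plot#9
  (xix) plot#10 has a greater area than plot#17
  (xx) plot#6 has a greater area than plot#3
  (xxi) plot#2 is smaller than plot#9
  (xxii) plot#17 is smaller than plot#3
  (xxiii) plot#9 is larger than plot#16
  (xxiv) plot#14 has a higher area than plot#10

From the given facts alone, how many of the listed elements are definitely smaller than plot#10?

The elements the relations force below plot#10 are plot#16, plot#5, plot#17, plot#3, plot#2, plot#9, plot#12, plot#1 — no chain reaches any other.
That is 8.

8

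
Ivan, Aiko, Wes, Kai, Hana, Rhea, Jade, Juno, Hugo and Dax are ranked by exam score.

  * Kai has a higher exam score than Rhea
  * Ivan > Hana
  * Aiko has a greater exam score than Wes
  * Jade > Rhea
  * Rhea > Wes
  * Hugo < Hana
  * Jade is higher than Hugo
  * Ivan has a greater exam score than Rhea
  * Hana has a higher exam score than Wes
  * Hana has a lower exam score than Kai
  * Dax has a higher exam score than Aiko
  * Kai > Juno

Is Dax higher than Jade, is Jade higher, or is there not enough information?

undetermined

Following every chain through Dax: below Dax we get Wes, Aiko.
Jade is not reached, and no chain runs the other way from Jade to Dax.
So the given relations leave the order of Dax and Jade undetermined.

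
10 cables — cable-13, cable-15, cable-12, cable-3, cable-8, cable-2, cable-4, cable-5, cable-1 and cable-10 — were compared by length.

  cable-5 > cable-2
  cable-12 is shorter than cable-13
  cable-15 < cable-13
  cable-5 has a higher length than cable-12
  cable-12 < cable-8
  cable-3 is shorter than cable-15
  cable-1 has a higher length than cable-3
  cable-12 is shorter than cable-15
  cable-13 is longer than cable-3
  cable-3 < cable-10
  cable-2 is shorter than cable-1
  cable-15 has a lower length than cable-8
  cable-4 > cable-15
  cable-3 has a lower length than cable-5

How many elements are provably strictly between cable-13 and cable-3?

The relations place cable-3 below cable-13. An element lies strictly between them when it is forced above cable-3 and also forced below cable-13.
Above cable-3: {cable-10, cable-15, cable-4, cable-1, cable-5, cable-8}. Below cable-13: {cable-12, cable-15}.
Intersection: {cable-15} — 1.

1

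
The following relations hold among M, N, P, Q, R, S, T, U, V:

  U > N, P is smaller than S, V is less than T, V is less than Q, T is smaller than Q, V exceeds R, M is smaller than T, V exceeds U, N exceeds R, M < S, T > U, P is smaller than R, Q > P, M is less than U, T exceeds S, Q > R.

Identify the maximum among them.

P is not greatest since P < R; R is not greatest since R < N; N is not greatest since N < U; M is not greatest since M < U; U is not greatest since U < V; S is not greatest since S < T; V is not greatest since V < Q; T is not greatest since T < Q.
Only Q has nothing above it, so Q is the maximum.

Q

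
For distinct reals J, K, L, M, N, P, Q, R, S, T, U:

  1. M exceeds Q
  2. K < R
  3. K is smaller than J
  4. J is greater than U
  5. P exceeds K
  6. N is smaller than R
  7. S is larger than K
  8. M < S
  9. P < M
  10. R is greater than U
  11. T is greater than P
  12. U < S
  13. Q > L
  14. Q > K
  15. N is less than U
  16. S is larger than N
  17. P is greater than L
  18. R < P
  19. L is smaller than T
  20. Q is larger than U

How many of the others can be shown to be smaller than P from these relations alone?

5

Directly below P: K, L, R.
One step further: N, U (5 so far).
Nothing else is reachable below P; 5 in all.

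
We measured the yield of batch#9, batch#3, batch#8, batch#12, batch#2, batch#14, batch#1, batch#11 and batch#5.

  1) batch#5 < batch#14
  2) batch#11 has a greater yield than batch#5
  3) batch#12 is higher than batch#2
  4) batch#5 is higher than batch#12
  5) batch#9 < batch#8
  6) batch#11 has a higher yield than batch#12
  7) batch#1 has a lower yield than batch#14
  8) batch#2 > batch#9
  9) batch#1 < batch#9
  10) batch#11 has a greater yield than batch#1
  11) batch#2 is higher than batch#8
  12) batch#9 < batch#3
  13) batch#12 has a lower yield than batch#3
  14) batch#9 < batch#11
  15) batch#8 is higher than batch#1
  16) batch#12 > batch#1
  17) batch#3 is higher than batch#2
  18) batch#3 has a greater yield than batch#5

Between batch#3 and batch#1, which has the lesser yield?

batch#1 < batch#9 < batch#2 < batch#12 < batch#5 < batch#3, by transitivity through batch#9, batch#2, batch#12, batch#5.
So batch#1 < batch#3; batch#1 is the lower of the two.

batch#1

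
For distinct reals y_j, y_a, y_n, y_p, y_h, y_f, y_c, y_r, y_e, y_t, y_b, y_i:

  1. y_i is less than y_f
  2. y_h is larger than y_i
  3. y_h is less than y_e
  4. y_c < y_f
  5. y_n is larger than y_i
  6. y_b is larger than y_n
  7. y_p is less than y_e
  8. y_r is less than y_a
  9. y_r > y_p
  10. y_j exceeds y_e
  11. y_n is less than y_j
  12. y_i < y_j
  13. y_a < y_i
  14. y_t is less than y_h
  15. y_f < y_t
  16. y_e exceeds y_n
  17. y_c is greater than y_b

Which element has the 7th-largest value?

Chaining the given pairs: y_p < y_r < y_a < y_i < y_n < y_b < y_c < y_f < y_t < y_h < y_e < y_j.
The 7th largest is y_b.

y_b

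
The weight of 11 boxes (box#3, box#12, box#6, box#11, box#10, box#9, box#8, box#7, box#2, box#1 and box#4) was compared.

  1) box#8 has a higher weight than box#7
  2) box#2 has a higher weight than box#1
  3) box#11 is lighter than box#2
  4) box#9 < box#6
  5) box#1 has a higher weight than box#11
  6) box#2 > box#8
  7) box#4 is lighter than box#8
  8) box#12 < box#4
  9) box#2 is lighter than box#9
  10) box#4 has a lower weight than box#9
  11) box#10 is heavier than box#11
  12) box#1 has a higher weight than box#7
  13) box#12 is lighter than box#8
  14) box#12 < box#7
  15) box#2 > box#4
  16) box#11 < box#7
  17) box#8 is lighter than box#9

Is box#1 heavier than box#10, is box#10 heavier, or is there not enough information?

Following every chain through box#1: above box#1 we get box#2, box#9, box#6; below box#1 we get box#12, box#11, box#7.
box#10 is not reached, and no chain runs the other way from box#10 to box#1.
So the given relations leave the order of box#1 and box#10 undetermined.

undetermined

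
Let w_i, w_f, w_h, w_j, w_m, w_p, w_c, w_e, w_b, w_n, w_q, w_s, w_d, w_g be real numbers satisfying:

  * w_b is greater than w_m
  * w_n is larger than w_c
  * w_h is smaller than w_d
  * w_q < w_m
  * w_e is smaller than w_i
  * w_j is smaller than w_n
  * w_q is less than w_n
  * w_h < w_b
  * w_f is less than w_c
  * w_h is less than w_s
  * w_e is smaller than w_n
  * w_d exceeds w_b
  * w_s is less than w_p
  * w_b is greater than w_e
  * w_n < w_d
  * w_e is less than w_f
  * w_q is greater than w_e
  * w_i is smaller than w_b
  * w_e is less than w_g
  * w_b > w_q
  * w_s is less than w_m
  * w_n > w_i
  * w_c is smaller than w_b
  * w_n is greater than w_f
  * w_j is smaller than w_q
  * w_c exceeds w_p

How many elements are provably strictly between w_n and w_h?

The relations place w_h below w_n. An element lies strictly between them when it is forced above w_h and also forced below w_n.
Above w_h: {w_s, w_p, w_c, w_m, w_b, w_d}. Below w_n: {w_e, w_f, w_j, w_s, w_i, w_p, w_q, w_c}.
Intersection: {w_s, w_p, w_c} — 3.

3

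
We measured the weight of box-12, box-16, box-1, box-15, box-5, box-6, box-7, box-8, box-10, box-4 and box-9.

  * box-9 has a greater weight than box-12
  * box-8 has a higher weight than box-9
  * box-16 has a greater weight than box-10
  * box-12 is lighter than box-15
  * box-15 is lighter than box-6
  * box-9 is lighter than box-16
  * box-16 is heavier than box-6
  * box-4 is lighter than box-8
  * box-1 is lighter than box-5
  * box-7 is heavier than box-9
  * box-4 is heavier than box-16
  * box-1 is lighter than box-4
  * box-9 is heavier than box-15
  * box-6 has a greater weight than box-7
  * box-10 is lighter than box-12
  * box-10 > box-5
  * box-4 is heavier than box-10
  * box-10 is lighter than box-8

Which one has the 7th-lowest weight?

The consecutive relations fix a unique order: box-1 < box-5 < box-10 < box-12 < box-15 < box-9 < box-7 < box-6 < box-16 < box-4 < box-8.
Counting 7 from the smallest end gives box-7.

box-7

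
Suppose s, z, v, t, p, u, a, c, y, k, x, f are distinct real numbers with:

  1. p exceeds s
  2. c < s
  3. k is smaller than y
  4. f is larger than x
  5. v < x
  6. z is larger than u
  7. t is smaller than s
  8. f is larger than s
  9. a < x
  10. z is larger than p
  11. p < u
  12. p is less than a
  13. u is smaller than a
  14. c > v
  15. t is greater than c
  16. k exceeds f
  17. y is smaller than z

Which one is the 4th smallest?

s

Piecing the relations together gives one ordering: v < c < t < s < p < u < a < x < f < k < y < z.
The 4th smallest is s.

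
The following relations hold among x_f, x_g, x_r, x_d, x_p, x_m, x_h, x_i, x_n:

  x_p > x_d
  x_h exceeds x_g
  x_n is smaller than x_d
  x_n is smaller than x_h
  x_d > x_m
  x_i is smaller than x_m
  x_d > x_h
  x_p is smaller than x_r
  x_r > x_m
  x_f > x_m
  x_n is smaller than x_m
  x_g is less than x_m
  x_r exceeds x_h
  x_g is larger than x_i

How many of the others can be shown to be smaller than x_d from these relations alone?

5

Directly below x_d: x_n, x_m, x_h.
One step further: x_i, x_g (5 so far).
No other element is forced below x_d by the given relations, so the count is 5.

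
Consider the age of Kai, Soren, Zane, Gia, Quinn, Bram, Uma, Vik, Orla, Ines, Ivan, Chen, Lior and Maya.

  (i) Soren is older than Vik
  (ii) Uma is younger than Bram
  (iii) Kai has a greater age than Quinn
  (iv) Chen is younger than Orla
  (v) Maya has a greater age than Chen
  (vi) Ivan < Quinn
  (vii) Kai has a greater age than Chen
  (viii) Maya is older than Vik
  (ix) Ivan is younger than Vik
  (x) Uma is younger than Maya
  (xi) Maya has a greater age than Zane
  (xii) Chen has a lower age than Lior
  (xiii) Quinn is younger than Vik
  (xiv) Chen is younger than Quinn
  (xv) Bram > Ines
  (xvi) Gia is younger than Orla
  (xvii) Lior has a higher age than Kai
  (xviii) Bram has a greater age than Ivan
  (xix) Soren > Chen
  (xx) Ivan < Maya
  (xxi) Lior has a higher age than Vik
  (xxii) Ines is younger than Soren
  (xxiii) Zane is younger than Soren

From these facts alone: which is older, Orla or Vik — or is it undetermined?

undetermined

Following every chain through Vik: above Vik we get Maya, Lior, Soren; below Vik we get Chen, Ivan, Quinn.
Orla is not reached, and no chain runs the other way from Orla to Vik.
So the given relations leave the order of Vik and Orla undetermined.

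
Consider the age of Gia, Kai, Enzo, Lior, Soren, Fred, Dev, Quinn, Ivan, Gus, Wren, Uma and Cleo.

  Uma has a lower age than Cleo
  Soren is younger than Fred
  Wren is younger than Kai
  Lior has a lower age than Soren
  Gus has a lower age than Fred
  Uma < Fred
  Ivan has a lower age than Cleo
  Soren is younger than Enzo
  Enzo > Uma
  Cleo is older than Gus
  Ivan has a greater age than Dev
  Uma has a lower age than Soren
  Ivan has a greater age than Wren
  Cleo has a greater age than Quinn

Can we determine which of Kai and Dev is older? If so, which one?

undetermined

Following every chain through Dev: above Dev we get Ivan, Cleo.
Kai is not reached, and no chain runs the other way from Kai to Dev.
So the given relations leave the order of Dev and Kai undetermined.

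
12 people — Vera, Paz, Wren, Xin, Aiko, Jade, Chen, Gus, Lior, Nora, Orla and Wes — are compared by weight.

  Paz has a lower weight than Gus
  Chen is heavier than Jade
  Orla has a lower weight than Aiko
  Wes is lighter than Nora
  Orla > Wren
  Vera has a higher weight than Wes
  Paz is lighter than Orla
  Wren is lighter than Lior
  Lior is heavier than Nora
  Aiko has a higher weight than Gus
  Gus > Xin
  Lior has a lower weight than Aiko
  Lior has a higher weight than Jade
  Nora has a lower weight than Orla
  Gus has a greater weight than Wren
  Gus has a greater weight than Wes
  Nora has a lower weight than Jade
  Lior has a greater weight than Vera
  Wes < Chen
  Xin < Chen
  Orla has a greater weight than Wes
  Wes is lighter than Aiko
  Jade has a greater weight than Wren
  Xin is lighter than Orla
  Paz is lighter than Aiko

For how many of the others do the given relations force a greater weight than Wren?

6

From Wren the given relations immediately reach Orla, Jade, Gus, Lior.
From those, Chen, Aiko — 6 in total.
Nothing else is reachable above Wren; 6 in all.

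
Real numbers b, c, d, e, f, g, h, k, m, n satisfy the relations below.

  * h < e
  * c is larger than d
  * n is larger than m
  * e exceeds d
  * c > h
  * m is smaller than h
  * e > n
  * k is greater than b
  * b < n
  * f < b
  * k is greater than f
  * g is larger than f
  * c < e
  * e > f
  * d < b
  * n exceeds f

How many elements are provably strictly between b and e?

Chaining upward from b reaches: k, n.
Chaining downward from e reaches: f, d, m, h, n, c.
Strictly between b and e are those in both lists: n — 1 element.

1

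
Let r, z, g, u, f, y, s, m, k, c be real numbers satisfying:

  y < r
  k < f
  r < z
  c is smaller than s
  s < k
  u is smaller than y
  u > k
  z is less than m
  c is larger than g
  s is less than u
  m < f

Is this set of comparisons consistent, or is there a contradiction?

Every relation is compatible with g < c < s < k < u < y < r < z < m < f; the set is consistent.

consistent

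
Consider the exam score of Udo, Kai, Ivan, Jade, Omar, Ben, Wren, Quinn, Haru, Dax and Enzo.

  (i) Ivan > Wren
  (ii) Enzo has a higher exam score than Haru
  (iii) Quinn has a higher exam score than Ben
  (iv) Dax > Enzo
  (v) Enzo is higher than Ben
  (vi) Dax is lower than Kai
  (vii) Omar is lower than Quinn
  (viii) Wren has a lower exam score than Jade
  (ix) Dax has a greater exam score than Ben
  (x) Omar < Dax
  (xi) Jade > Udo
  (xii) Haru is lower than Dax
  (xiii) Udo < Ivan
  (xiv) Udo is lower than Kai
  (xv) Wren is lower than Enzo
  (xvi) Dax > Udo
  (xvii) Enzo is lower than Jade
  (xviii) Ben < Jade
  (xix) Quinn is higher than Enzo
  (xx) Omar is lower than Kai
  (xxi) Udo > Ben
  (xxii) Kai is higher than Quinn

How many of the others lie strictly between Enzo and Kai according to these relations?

2

Chaining upward from Enzo reaches: Dax, Quinn, Jade.
Chaining downward from Kai reaches: Ben, Wren, Haru, Omar, Udo, Dax, Quinn.
Strictly between Enzo and Kai are those in both lists: Dax, Quinn — 2 elements.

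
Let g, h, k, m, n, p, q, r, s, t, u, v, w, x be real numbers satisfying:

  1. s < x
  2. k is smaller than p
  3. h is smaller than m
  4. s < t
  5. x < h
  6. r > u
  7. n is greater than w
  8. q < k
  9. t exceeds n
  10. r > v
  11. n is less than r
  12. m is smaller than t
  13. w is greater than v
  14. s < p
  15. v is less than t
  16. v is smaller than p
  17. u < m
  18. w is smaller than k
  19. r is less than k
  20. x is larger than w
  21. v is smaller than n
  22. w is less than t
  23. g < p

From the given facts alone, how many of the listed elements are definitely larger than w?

The elements the relations force above w are x, n, r, h, m, k, t, p — no chain reaches any other.
That is 8.

8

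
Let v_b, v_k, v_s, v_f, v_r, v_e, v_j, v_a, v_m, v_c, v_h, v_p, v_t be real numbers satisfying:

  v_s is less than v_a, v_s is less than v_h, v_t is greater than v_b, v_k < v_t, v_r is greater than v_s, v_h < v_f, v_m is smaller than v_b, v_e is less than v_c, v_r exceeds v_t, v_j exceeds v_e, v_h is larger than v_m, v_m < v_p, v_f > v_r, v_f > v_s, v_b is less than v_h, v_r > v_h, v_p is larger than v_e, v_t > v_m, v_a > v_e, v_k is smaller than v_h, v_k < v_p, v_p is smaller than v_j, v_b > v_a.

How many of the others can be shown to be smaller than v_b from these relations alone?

4

From v_b the given relations immediately reach v_m, v_a.
From those, v_s, v_e — 4 in total.
No other element is forced below v_b by the given relations, so the count is 4.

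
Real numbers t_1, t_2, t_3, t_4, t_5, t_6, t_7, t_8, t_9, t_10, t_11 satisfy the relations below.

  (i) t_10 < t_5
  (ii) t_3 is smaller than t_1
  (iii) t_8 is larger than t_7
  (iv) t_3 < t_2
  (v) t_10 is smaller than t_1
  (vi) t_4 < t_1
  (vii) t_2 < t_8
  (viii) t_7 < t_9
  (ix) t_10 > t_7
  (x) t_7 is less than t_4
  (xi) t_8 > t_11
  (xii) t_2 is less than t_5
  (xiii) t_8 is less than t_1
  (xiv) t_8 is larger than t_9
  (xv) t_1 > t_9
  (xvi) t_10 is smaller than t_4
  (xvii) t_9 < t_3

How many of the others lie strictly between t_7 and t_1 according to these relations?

6

The relations place t_7 below t_1. An element lies strictly between them when it is forced above t_7 and also forced below t_1.
Above t_7: {t_9, t_3, t_2, t_10, t_4, t_8, t_5}. Below t_1: {t_9, t_11, t_3, t_2, t_10, t_4, t_8}.
Intersection: {t_9, t_3, t_2, t_10, t_4, t_8} — 6.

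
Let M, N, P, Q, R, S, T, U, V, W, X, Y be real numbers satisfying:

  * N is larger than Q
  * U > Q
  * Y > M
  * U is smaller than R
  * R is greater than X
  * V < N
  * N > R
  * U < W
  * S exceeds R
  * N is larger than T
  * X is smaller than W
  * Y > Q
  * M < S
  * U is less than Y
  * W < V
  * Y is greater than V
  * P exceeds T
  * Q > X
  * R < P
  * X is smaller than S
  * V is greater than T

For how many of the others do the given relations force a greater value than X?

9

Directly above X: Q, R, W, S.
One step further: U, V, Y, N, P (9 so far).
No other element is forced above X by the given relations, so the count is 9.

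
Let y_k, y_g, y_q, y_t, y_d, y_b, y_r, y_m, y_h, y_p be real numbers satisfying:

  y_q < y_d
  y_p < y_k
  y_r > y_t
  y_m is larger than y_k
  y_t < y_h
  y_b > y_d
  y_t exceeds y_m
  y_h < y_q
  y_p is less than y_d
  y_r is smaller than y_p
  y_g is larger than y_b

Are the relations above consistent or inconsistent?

inconsistent

Chaining the given relations yields y_r < y_p < y_k < y_m < y_t, so y_r < y_t. But one relation states y_t < y_r. These cannot both hold.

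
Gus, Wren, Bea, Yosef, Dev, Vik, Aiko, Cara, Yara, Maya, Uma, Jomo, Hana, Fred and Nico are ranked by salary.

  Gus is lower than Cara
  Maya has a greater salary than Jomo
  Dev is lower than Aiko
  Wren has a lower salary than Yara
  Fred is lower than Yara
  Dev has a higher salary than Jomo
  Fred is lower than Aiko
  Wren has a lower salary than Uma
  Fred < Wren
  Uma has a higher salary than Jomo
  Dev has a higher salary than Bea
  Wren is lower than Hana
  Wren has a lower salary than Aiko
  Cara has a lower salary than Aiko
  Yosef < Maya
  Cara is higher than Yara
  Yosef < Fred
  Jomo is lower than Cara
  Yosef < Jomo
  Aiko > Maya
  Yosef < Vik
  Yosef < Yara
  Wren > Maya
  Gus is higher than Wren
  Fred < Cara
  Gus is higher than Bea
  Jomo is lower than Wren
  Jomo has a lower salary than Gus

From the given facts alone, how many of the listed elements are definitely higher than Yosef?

The elements the relations force above Yosef are Jomo, Maya, Fred, Dev, Wren, Gus, Yara, Hana, Uma, Cara, Aiko, Vik — no chain reaches any other.
That is 12.

12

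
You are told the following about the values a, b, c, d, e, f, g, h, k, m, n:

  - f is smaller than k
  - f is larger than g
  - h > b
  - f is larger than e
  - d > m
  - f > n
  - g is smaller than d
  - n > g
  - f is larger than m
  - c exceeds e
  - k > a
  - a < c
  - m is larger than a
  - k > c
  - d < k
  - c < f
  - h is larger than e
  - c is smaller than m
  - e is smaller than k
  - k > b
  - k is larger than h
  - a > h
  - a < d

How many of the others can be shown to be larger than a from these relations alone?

5

The elements the relations force above a are c, m, d, f, k — no chain reaches any other.
That is 5.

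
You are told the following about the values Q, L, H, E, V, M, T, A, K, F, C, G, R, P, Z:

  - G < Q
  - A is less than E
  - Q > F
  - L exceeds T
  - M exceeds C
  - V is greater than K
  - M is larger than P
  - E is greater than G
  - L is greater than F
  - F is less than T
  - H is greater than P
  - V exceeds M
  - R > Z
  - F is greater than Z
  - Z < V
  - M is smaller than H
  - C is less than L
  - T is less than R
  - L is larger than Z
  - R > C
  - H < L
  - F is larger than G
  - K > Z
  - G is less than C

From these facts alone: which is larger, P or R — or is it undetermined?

Following every chain through P: above P we get M, V, H, L.
R is not reached, and no chain runs the other way from R to P.
So the given relations leave the order of P and R undetermined.

undetermined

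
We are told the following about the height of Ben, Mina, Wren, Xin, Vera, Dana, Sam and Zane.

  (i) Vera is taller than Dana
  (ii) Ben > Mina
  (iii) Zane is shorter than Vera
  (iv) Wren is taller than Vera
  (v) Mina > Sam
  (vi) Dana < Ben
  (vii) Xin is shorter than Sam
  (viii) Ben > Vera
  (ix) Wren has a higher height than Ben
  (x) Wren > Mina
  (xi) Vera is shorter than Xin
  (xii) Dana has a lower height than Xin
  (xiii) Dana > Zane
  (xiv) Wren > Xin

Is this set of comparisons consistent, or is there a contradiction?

Every relation is compatible with Zane < Dana < Vera < Xin < Sam < Mina < Ben < Wren; the set is consistent.

consistent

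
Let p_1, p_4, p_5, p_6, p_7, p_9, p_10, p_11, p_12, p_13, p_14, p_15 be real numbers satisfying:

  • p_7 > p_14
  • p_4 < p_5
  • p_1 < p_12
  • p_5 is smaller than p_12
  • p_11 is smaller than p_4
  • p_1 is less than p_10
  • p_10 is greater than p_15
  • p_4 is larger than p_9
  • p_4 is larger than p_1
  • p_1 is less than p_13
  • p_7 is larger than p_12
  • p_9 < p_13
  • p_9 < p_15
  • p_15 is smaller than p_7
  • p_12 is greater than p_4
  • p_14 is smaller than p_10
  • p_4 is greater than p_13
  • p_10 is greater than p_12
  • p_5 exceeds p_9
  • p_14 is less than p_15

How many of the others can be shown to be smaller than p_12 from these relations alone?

6

From p_12 the given relations immediately reach p_1, p_4, p_5.
From those, p_11, p_9, p_13 — 6 in total.
No other element is forced below p_12 by the given relations, so the count is 6.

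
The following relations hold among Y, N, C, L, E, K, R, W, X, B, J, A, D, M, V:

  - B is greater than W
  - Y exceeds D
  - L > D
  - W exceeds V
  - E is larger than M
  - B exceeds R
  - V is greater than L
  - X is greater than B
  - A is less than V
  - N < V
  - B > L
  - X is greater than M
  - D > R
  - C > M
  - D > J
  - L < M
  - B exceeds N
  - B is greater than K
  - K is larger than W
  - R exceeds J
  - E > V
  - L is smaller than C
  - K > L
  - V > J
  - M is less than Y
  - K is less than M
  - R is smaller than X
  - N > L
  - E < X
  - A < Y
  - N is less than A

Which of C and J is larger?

The relevant relations are J < R; R < D; D < L; L < N; N < A; A < V; V < W; W < K; K < M; M < C.
Chaining these gives J < R < D < L < N < A < V < W < K < M < C.
So J < C; C is the larger of the two.

C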